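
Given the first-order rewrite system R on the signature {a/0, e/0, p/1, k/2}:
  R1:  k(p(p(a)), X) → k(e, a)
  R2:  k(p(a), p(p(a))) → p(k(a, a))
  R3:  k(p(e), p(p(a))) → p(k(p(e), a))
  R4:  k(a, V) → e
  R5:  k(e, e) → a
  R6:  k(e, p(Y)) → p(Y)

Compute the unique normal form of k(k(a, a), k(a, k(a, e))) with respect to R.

a

1. k(k(a, a), k(a, k(a, e)))  →  k(e, k(a, k(a, e)))   [R4 at 1]
2. k(e, k(a, k(a, e)))  →  k(e, e)   [R4 at 2]
3. k(e, e)  →  a   [R5 at ε]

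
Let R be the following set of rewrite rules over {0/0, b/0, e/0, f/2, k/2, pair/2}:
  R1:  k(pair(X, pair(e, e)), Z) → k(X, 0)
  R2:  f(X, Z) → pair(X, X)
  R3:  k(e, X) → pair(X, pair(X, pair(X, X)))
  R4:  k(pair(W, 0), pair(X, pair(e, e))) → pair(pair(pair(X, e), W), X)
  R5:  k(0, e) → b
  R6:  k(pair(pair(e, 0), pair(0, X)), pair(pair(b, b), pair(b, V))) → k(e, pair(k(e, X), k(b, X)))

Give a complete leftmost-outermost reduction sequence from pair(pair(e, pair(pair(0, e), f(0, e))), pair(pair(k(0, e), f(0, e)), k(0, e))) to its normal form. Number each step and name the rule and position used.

pair(pair(e, pair(pair(0, e), pair(0, 0))), pair(pair(b, pair(0, 0)), b))

1. pair(pair(e, pair(pair(0, e), f(0, e))), pair(pair(k(0, e), f(0, e)), k(0, e)))  →  pair(pair(e, pair(pair(0, e), pair(0, 0))), pair(pair(k(0, e), f(0, e)), k(0, e)))   [R2 at 1.2.2]
2. pair(pair(e, pair(pair(0, e), pair(0, 0))), pair(pair(k(0, e), f(0, e)), k(0, e)))  →  pair(pair(e, pair(pair(0, e), pair(0, 0))), pair(pair(b, f(0, e)), k(0, e)))   [R5 at 2.1.1]
3. pair(pair(e, pair(pair(0, e), pair(0, 0))), pair(pair(b, f(0, e)), k(0, e)))  →  pair(pair(e, pair(pair(0, e), pair(0, 0))), pair(pair(b, pair(0, 0)), k(0, e)))   [R2 at 2.1.2]
4. pair(pair(e, pair(pair(0, e), pair(0, 0))), pair(pair(b, pair(0, 0)), k(0, e)))  →  pair(pair(e, pair(pair(0, e), pair(0, 0))), pair(pair(b, pair(0, 0)), b))   [R5 at 2.2]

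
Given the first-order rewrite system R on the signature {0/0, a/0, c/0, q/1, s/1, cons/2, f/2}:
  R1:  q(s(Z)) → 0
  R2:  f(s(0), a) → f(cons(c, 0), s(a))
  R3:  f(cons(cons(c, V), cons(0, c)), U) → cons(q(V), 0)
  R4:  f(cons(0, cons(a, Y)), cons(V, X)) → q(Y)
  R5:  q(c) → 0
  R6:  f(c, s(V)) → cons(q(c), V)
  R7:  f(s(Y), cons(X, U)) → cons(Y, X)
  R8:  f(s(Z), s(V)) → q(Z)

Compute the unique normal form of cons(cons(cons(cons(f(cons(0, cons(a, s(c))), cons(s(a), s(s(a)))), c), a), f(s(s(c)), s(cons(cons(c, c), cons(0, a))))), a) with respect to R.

cons(cons(cons(cons(0, c), a), 0), a)

1. cons(cons(cons(cons(f(cons(0, cons(a, s(c))), cons(s(a), s(s(a)))), c), a), f(s(s(c)), s(cons(cons(c, c), cons(0, a))))), a)  →  cons(cons(cons(cons(q(s(c)), c), a), f(s(s(c)), s(cons(cons(c, c), cons(0, a))))), a)   [R4 at 1.1.1.1]
2. cons(cons(cons(cons(q(s(c)), c), a), f(s(s(c)), s(cons(cons(c, c), cons(0, a))))), a)  →  cons(cons(cons(cons(0, c), a), f(s(s(c)), s(cons(cons(c, c), cons(0, a))))), a)   [R1 at 1.1.1.1]
3. cons(cons(cons(cons(0, c), a), f(s(s(c)), s(cons(cons(c, c), cons(0, a))))), a)  →  cons(cons(cons(cons(0, c), a), q(s(c))), a)   [R8 at 1.2]
4. cons(cons(cons(cons(0, c), a), q(s(c))), a)  →  cons(cons(cons(cons(0, c), a), 0), a)   [R1 at 1.2]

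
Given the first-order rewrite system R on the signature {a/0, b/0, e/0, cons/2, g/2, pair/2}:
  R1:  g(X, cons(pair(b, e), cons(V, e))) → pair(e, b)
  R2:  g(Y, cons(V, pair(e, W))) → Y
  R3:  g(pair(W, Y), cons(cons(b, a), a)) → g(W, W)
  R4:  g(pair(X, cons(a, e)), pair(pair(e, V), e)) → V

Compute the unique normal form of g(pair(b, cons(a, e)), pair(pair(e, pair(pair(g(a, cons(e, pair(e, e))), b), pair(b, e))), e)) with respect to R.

pair(pair(a, b), pair(b, e))

1. g(pair(b, cons(a, e)), pair(pair(e, pair(pair(g(a, cons(e, pair(e, e))), b), pair(b, e))), e))  →  pair(pair(g(a, cons(e, pair(e, e))), b), pair(b, e))   [R4 at ε]
2. pair(pair(g(a, cons(e, pair(e, e))), b), pair(b, e))  →  pair(pair(a, b), pair(b, e))   [R2 at 1.1]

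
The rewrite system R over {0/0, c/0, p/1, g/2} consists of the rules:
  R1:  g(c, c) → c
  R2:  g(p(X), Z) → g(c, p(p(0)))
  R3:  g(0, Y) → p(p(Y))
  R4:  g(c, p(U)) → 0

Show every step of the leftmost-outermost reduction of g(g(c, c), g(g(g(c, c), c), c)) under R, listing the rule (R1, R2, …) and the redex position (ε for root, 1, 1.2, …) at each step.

c

1. g(g(c, c), g(g(g(c, c), c), c))  →  g(c, g(g(g(c, c), c), c))   [R1 at 1]
2. g(c, g(g(g(c, c), c), c))  →  g(c, g(g(c, c), c))   [R1 at 2.1.1]
3. g(c, g(g(c, c), c))  →  g(c, g(c, c))   [R1 at 2.1]
4. g(c, g(c, c))  →  g(c, c)   [R1 at 2]
5. g(c, c)  →  c   [R1 at ε]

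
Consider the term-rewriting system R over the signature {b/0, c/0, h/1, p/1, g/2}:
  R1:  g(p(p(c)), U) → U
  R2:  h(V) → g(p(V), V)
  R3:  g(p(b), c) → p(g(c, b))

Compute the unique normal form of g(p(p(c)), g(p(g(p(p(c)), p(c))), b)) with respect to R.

b

1. g(p(p(c)), g(p(g(p(p(c)), p(c))), b))  →  g(p(g(p(p(c)), p(c))), b)   [R1 at ε]
2. g(p(g(p(p(c)), p(c))), b)  →  g(p(p(c)), b)   [R1 at 1.1]
3. g(p(p(c)), b)  →  b   [R1 at ε]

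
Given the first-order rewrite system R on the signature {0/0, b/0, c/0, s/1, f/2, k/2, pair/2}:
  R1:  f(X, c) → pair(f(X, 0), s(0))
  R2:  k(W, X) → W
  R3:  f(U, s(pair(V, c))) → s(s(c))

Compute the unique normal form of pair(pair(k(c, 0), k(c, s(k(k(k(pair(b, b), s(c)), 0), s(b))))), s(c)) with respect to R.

1. pair(pair(k(c, 0), k(c, s(k(k(k(pair(b, b), s(c)), 0), s(b))))), s(c))  →  pair(pair(c, k(c, s(k(k(k(pair(b, b), s(c)), 0), s(b))))), s(c))   [R2 at 1.1]
2. pair(pair(c, k(c, s(k(k(k(pair(b, b), s(c)), 0), s(b))))), s(c))  →  pair(pair(c, c), s(c))   [R2 at 1.2]

pair(pair(c, c), s(c))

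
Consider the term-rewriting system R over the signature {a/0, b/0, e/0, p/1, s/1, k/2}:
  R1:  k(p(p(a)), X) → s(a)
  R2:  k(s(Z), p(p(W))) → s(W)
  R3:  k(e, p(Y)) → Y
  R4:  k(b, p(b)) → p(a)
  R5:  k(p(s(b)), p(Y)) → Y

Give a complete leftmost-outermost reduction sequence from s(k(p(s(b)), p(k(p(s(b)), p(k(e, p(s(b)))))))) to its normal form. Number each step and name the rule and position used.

s(s(b))

1. s(k(p(s(b)), p(k(p(s(b)), p(k(e, p(s(b))))))))  →  s(k(p(s(b)), p(k(e, p(s(b))))))   [R5 at 1]
2. s(k(p(s(b)), p(k(e, p(s(b))))))  →  s(k(e, p(s(b))))   [R5 at 1]
3. s(k(e, p(s(b))))  →  s(s(b))   [R3 at 1]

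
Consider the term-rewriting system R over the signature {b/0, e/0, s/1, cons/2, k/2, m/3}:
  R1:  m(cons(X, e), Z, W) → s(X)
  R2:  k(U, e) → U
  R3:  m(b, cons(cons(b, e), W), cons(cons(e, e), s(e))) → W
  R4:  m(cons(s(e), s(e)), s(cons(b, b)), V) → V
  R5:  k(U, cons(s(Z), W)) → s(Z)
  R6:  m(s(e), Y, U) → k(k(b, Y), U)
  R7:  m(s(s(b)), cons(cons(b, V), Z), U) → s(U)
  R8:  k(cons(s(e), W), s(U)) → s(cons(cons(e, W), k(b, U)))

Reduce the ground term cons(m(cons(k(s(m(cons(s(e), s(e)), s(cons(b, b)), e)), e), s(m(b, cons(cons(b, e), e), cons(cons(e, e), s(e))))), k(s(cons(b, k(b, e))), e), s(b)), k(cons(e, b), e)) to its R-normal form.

cons(s(b), cons(e, b))

1. cons(m(cons(k(s(m(cons(s(e), s(e)), s(cons(b, b)), e)), e), s(m(b, cons(cons(b, e), e), cons(cons(e, e), s(e))))), k(s(cons(b, k(b, e))), e), s(b)), k(cons(e, b), e))  →  cons(m(cons(s(m(cons(s(e), s(e)), s(cons(b, b)), e)), s(m(b, cons(cons(b, e), e), cons(cons(e, e), s(e))))), k(s(cons(b, k(b, e))), e), s(b)), k(cons(e, b), e))   [R2 at 1.1.1]
2. cons(m(cons(s(m(cons(s(e), s(e)), s(cons(b, b)), e)), s(m(b, cons(cons(b, e), e), cons(cons(e, e), s(e))))), k(s(cons(b, k(b, e))), e), s(b)), k(cons(e, b), e))  →  cons(m(cons(s(e), s(m(b, cons(cons(b, e), e), cons(cons(e, e), s(e))))), k(s(cons(b, k(b, e))), e), s(b)), k(cons(e, b), e))   [R4 at 1.1.1.1]
3. cons(m(cons(s(e), s(m(b, cons(cons(b, e), e), cons(cons(e, e), s(e))))), k(s(cons(b, k(b, e))), e), s(b)), k(cons(e, b), e))  →  cons(m(cons(s(e), s(e)), k(s(cons(b, k(b, e))), e), s(b)), k(cons(e, b), e))   [R3 at 1.1.2.1]
4. cons(m(cons(s(e), s(e)), k(s(cons(b, k(b, e))), e), s(b)), k(cons(e, b), e))  →  cons(m(cons(s(e), s(e)), s(cons(b, k(b, e))), s(b)), k(cons(e, b), e))   [R2 at 1.2]
5. cons(m(cons(s(e), s(e)), s(cons(b, k(b, e))), s(b)), k(cons(e, b), e))  →  cons(m(cons(s(e), s(e)), s(cons(b, b)), s(b)), k(cons(e, b), e))   [R2 at 1.2.1.2]
6. cons(m(cons(s(e), s(e)), s(cons(b, b)), s(b)), k(cons(e, b), e))  →  cons(s(b), k(cons(e, b), e))   [R4 at 1]
7. cons(s(b), k(cons(e, b), e))  →  cons(s(b), cons(e, b))   [R2 at 2]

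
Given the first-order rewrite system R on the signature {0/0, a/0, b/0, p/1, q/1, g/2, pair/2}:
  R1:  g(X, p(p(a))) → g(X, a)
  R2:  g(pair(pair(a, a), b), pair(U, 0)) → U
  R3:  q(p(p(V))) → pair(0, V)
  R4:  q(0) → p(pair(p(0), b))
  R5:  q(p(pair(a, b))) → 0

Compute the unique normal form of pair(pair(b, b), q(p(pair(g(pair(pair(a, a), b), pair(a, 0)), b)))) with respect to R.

pair(pair(b, b), 0)

1. pair(pair(b, b), q(p(pair(g(pair(pair(a, a), b), pair(a, 0)), b))))  →  pair(pair(b, b), q(p(pair(a, b))))   [R2 at 2.1.1.1]
2. pair(pair(b, b), q(p(pair(a, b))))  →  pair(pair(b, b), 0)   [R5 at 2]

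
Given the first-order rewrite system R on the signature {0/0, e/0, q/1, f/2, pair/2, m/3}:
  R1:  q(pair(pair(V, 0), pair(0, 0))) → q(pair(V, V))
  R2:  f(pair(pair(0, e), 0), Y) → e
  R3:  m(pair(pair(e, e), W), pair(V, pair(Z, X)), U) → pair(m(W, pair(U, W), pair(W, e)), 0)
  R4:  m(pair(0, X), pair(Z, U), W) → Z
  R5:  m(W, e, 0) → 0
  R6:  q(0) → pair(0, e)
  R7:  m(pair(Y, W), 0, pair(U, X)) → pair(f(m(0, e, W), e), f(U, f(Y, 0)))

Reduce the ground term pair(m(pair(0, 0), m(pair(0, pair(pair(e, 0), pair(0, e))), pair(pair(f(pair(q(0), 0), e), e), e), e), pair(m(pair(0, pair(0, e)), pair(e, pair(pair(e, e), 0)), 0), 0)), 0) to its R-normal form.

pair(e, 0)

1. pair(m(pair(0, 0), m(pair(0, pair(pair(e, 0), pair(0, e))), pair(pair(f(pair(q(0), 0), e), e), e), e), pair(m(pair(0, pair(0, e)), pair(e, pair(pair(e, e), 0)), 0), 0)), 0)  →  pair(m(pair(0, 0), pair(f(pair(q(0), 0), e), e), pair(m(pair(0, pair(0, e)), pair(e, pair(pair(e, e), 0)), 0), 0)), 0)   [R4 at 1.2]
2. pair(m(pair(0, 0), pair(f(pair(q(0), 0), e), e), pair(m(pair(0, pair(0, e)), pair(e, pair(pair(e, e), 0)), 0), 0)), 0)  →  pair(f(pair(q(0), 0), e), 0)   [R4 at 1]
3. pair(f(pair(q(0), 0), e), 0)  →  pair(f(pair(pair(0, e), 0), e), 0)   [R6 at 1.1.1]
4. pair(f(pair(pair(0, e), 0), e), 0)  →  pair(e, 0)   [R2 at 1]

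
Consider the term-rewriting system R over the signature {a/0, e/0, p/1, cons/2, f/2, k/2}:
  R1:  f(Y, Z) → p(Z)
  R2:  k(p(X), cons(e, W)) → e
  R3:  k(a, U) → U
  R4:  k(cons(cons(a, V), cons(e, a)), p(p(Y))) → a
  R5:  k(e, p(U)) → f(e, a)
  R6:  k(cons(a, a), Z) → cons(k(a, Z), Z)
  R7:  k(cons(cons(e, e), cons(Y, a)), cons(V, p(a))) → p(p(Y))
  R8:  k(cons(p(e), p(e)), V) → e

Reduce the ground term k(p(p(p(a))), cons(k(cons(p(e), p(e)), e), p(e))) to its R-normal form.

e

1. k(p(p(p(a))), cons(k(cons(p(e), p(e)), e), p(e)))  →  k(p(p(p(a))), cons(e, p(e)))   [R8 at 2.1]
2. k(p(p(p(a))), cons(e, p(e)))  →  e   [R2 at ε]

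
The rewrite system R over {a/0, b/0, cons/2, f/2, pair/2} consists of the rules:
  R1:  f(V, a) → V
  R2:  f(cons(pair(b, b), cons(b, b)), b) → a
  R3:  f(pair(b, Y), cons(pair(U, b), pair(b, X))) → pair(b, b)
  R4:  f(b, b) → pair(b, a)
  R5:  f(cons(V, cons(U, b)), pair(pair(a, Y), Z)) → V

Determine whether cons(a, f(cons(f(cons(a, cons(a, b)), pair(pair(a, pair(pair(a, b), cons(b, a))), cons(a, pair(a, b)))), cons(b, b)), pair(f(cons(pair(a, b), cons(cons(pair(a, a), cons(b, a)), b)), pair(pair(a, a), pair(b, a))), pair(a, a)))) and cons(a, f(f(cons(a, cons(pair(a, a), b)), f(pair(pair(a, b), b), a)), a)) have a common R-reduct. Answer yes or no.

Reduce t₁ = cons(a, f(cons(f(cons(a, cons(a, b)), pair(pair(a, pair(pair(a, b), cons(b, a))), cons(a, pair(a, b)))), cons(b, b)), pair(f(cons(pair(a, b), cons(cons(pair(a, a), cons(b, a)), b)), pair(pair(a, a), pair(b, a))), pair(a, a)))):
1. cons(a, f(cons(f(cons(a, cons(a, b)), pair(pair(a, pair(pair(a, b), cons(b, a))), cons(a, pair(a, b)))), cons(b, b)), pair(f(cons(pair(a, b), cons(cons(pair(a, a), cons(b, a)), b)), pair(pair(a, a), pair(b, a))), pair(a, a))))  →  cons(a, f(cons(a, cons(b, b)), pair(f(cons(pair(a, b), cons(cons(pair(a, a), cons(b, a)), b)), pair(pair(a, a), pair(b, a))), pair(a, a))))   [R5 at 2.1.1]
2. cons(a, f(cons(a, cons(b, b)), pair(f(cons(pair(a, b), cons(cons(pair(a, a), cons(b, a)), b)), pair(pair(a, a), pair(b, a))), pair(a, a))))  →  cons(a, f(cons(a, cons(b, b)), pair(pair(a, b), pair(a, a))))   [R5 at 2.2.1]
3. cons(a, f(cons(a, cons(b, b)), pair(pair(a, b), pair(a, a))))  →  cons(a, a)   [R5 at 2]

Reduce t₂ = cons(a, f(f(cons(a, cons(pair(a, a), b)), f(pair(pair(a, b), b), a)), a)):
1. cons(a, f(f(cons(a, cons(pair(a, a), b)), f(pair(pair(a, b), b), a)), a))  →  cons(a, f(cons(a, cons(pair(a, a), b)), f(pair(pair(a, b), b), a)))   [R1 at 2]
2. cons(a, f(cons(a, cons(pair(a, a), b)), f(pair(pair(a, b), b), a)))  →  cons(a, f(cons(a, cons(pair(a, a), b)), pair(pair(a, b), b)))   [R1 at 2.2]
3. cons(a, f(cons(a, cons(pair(a, a), b)), pair(pair(a, b), b)))  →  cons(a, a)   [R5 at 2]

yes — NF(t₁) = cons(a, a), NF(t₂) = cons(a, a)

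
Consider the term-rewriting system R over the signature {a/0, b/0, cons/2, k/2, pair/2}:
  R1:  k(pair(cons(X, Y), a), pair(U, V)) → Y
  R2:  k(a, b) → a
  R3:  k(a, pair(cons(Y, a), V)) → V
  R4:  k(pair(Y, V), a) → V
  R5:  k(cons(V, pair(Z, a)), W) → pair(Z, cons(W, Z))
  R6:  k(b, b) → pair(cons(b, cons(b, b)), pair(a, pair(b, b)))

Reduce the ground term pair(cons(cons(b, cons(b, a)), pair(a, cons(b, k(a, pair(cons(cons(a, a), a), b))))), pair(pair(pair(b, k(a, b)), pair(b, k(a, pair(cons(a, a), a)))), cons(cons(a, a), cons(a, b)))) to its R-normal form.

1. pair(cons(cons(b, cons(b, a)), pair(a, cons(b, k(a, pair(cons(cons(a, a), a), b))))), pair(pair(pair(b, k(a, b)), pair(b, k(a, pair(cons(a, a), a)))), cons(cons(a, a), cons(a, b))))  →  pair(cons(cons(b, cons(b, a)), pair(a, cons(b, b))), pair(pair(pair(b, k(a, b)), pair(b, k(a, pair(cons(a, a), a)))), cons(cons(a, a), cons(a, b))))   [R3 at 1.2.2.2]
2. pair(cons(cons(b, cons(b, a)), pair(a, cons(b, b))), pair(pair(pair(b, k(a, b)), pair(b, k(a, pair(cons(a, a), a)))), cons(cons(a, a), cons(a, b))))  →  pair(cons(cons(b, cons(b, a)), pair(a, cons(b, b))), pair(pair(pair(b, a), pair(b, k(a, pair(cons(a, a), a)))), cons(cons(a, a), cons(a, b))))   [R2 at 2.1.1.2]
3. pair(cons(cons(b, cons(b, a)), pair(a, cons(b, b))), pair(pair(pair(b, a), pair(b, k(a, pair(cons(a, a), a)))), cons(cons(a, a), cons(a, b))))  →  pair(cons(cons(b, cons(b, a)), pair(a, cons(b, b))), pair(pair(pair(b, a), pair(b, a)), cons(cons(a, a), cons(a, b))))   [R3 at 2.1.2.2]

pair(cons(cons(b, cons(b, a)), pair(a, cons(b, b))), pair(pair(pair(b, a), pair(b, a)), cons(cons(a, a), cons(a, b))))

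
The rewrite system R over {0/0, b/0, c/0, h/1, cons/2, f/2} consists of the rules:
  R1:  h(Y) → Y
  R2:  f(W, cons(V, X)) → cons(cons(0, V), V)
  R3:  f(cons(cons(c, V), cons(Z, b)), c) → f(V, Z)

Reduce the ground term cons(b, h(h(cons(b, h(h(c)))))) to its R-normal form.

1. cons(b, h(h(cons(b, h(h(c))))))  →  cons(b, h(cons(b, h(h(c)))))   [R1 at 2]
2. cons(b, h(cons(b, h(h(c)))))  →  cons(b, cons(b, h(h(c))))   [R1 at 2]
3. cons(b, cons(b, h(h(c))))  →  cons(b, cons(b, h(c)))   [R1 at 2.2]
4. cons(b, cons(b, h(c)))  →  cons(b, cons(b, c))   [R1 at 2.2]

cons(b, cons(b, c))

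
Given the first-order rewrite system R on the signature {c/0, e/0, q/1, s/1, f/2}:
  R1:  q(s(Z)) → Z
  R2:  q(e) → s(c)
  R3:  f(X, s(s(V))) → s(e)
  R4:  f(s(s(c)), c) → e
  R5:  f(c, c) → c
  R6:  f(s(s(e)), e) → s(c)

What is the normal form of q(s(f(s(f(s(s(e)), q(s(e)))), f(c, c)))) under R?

e

1. q(s(f(s(f(s(s(e)), q(s(e)))), f(c, c))))  →  f(s(f(s(s(e)), q(s(e)))), f(c, c))   [R1 at ε]
2. f(s(f(s(s(e)), q(s(e)))), f(c, c))  →  f(s(f(s(s(e)), e)), f(c, c))   [R1 at 1.1.2]
3. f(s(f(s(s(e)), e)), f(c, c))  →  f(s(s(c)), f(c, c))   [R6 at 1.1]
4. f(s(s(c)), f(c, c))  →  f(s(s(c)), c)   [R5 at 2]
5. f(s(s(c)), c)  →  e   [R4 at ε]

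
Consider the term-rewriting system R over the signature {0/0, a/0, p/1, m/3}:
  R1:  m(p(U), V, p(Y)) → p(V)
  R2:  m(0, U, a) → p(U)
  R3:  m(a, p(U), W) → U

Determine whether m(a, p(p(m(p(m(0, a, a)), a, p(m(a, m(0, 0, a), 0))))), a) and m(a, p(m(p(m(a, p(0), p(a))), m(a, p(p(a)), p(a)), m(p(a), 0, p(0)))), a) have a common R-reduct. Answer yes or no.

yes — NF(t₁) = p(p(a)), NF(t₂) = p(p(a))

Reduce t₁ = m(a, p(p(m(p(m(0, a, a)), a, p(m(a, m(0, 0, a), 0))))), a):
1. m(a, p(p(m(p(m(0, a, a)), a, p(m(a, m(0, 0, a), 0))))), a)  →  p(m(p(m(0, a, a)), a, p(m(a, m(0, 0, a), 0))))   [R3 at ε]
2. p(m(p(m(0, a, a)), a, p(m(a, m(0, 0, a), 0))))  →  p(p(a))   [R1 at 1]

Reduce t₂ = m(a, p(m(p(m(a, p(0), p(a))), m(a, p(p(a)), p(a)), m(p(a), 0, p(0)))), a):
1. m(a, p(m(p(m(a, p(0), p(a))), m(a, p(p(a)), p(a)), m(p(a), 0, p(0)))), a)  →  m(p(m(a, p(0), p(a))), m(a, p(p(a)), p(a)), m(p(a), 0, p(0)))   [R3 at ε]
2. m(p(m(a, p(0), p(a))), m(a, p(p(a)), p(a)), m(p(a), 0, p(0)))  →  m(p(0), m(a, p(p(a)), p(a)), m(p(a), 0, p(0)))   [R3 at 1.1]
3. m(p(0), m(a, p(p(a)), p(a)), m(p(a), 0, p(0)))  →  m(p(0), p(a), m(p(a), 0, p(0)))   [R3 at 2]
4. m(p(0), p(a), m(p(a), 0, p(0)))  →  m(p(0), p(a), p(0))   [R1 at 3]
5. m(p(0), p(a), p(0))  →  p(p(a))   [R1 at ε]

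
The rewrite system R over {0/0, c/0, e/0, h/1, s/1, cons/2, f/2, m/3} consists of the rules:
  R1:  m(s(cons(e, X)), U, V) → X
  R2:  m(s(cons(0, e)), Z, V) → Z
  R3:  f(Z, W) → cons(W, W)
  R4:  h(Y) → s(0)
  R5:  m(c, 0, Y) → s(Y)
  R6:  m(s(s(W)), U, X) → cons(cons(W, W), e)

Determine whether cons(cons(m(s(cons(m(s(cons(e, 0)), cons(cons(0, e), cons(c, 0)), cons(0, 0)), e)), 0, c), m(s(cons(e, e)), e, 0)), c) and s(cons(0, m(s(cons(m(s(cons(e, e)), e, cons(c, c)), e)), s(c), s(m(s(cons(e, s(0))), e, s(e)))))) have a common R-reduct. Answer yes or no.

no — NF(t₁) = cons(cons(0, e), c), NF(t₂) = s(cons(0, e))

Reduce t₁ = cons(cons(m(s(cons(m(s(cons(e, 0)), cons(cons(0, e), cons(c, 0)), cons(0, 0)), e)), 0, c), m(s(cons(e, e)), e, 0)), c):
1. cons(cons(m(s(cons(m(s(cons(e, 0)), cons(cons(0, e), cons(c, 0)), cons(0, 0)), e)), 0, c), m(s(cons(e, e)), e, 0)), c)  →  cons(cons(m(s(cons(0, e)), 0, c), m(s(cons(e, e)), e, 0)), c)   [R1 at 1.1.1.1.1]
2. cons(cons(m(s(cons(0, e)), 0, c), m(s(cons(e, e)), e, 0)), c)  →  cons(cons(0, m(s(cons(e, e)), e, 0)), c)   [R2 at 1.1]
3. cons(cons(0, m(s(cons(e, e)), e, 0)), c)  →  cons(cons(0, e), c)   [R1 at 1.2]

Reduce t₂ = s(cons(0, m(s(cons(m(s(cons(e, e)), e, cons(c, c)), e)), s(c), s(m(s(cons(e, s(0))), e, s(e)))))):
1. s(cons(0, m(s(cons(m(s(cons(e, e)), e, cons(c, c)), e)), s(c), s(m(s(cons(e, s(0))), e, s(e))))))  →  s(cons(0, m(s(cons(e, e)), s(c), s(m(s(cons(e, s(0))), e, s(e))))))   [R1 at 1.2.1.1.1]
2. s(cons(0, m(s(cons(e, e)), s(c), s(m(s(cons(e, s(0))), e, s(e))))))  →  s(cons(0, e))   [R1 at 1.2]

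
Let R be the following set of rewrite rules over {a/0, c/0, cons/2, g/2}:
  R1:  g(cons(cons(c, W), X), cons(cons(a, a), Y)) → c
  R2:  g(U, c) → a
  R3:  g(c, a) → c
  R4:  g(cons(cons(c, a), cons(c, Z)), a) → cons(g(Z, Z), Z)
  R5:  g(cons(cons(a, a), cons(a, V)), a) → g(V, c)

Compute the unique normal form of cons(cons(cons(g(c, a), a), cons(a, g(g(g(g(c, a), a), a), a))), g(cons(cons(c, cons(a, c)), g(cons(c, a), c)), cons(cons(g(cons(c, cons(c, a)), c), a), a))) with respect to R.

1. cons(cons(cons(g(c, a), a), cons(a, g(g(g(g(c, a), a), a), a))), g(cons(cons(c, cons(a, c)), g(cons(c, a), c)), cons(cons(g(cons(c, cons(c, a)), c), a), a)))  →  cons(cons(cons(c, a), cons(a, g(g(g(g(c, a), a), a), a))), g(cons(cons(c, cons(a, c)), g(cons(c, a), c)), cons(cons(g(cons(c, cons(c, a)), c), a), a)))   [R3 at 1.1.1]
2. cons(cons(cons(c, a), cons(a, g(g(g(g(c, a), a), a), a))), g(cons(cons(c, cons(a, c)), g(cons(c, a), c)), cons(cons(g(cons(c, cons(c, a)), c), a), a)))  →  cons(cons(cons(c, a), cons(a, g(g(g(c, a), a), a))), g(cons(cons(c, cons(a, c)), g(cons(c, a), c)), cons(cons(g(cons(c, cons(c, a)), c), a), a)))   [R3 at 1.2.2.1.1.1]
3. cons(cons(cons(c, a), cons(a, g(g(g(c, a), a), a))), g(cons(cons(c, cons(a, c)), g(cons(c, a), c)), cons(cons(g(cons(c, cons(c, a)), c), a), a)))  →  cons(cons(cons(c, a), cons(a, g(g(c, a), a))), g(cons(cons(c, cons(a, c)), g(cons(c, a), c)), cons(cons(g(cons(c, cons(c, a)), c), a), a)))   [R3 at 1.2.2.1.1]
4. cons(cons(cons(c, a), cons(a, g(g(c, a), a))), g(cons(cons(c, cons(a, c)), g(cons(c, a), c)), cons(cons(g(cons(c, cons(c, a)), c), a), a)))  →  cons(cons(cons(c, a), cons(a, g(c, a))), g(cons(cons(c, cons(a, c)), g(cons(c, a), c)), cons(cons(g(cons(c, cons(c, a)), c), a), a)))   [R3 at 1.2.2.1]
5. cons(cons(cons(c, a), cons(a, g(c, a))), g(cons(cons(c, cons(a, c)), g(cons(c, a), c)), cons(cons(g(cons(c, cons(c, a)), c), a), a)))  →  cons(cons(cons(c, a), cons(a, c)), g(cons(cons(c, cons(a, c)), g(cons(c, a), c)), cons(cons(g(cons(c, cons(c, a)), c), a), a)))   [R3 at 1.2.2]
6. cons(cons(cons(c, a), cons(a, c)), g(cons(cons(c, cons(a, c)), g(cons(c, a), c)), cons(cons(g(cons(c, cons(c, a)), c), a), a)))  →  cons(cons(cons(c, a), cons(a, c)), g(cons(cons(c, cons(a, c)), a), cons(cons(g(cons(c, cons(c, a)), c), a), a)))   [R2 at 2.1.2]
7. cons(cons(cons(c, a), cons(a, c)), g(cons(cons(c, cons(a, c)), a), cons(cons(g(cons(c, cons(c, a)), c), a), a)))  →  cons(cons(cons(c, a), cons(a, c)), g(cons(cons(c, cons(a, c)), a), cons(cons(a, a), a)))   [R2 at 2.2.1.1]
8. cons(cons(cons(c, a), cons(a, c)), g(cons(cons(c, cons(a, c)), a), cons(cons(a, a), a)))  →  cons(cons(cons(c, a), cons(a, c)), c)   [R1 at 2]

cons(cons(cons(c, a), cons(a, c)), c)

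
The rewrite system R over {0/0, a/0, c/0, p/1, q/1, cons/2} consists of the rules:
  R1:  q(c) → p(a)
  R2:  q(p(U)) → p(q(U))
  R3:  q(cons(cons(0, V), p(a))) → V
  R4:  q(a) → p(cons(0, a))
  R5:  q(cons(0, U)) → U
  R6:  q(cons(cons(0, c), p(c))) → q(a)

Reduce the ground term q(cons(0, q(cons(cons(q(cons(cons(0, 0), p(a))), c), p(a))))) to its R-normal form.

c

1. q(cons(0, q(cons(cons(q(cons(cons(0, 0), p(a))), c), p(a)))))  →  q(cons(cons(q(cons(cons(0, 0), p(a))), c), p(a)))   [R5 at ε]
2. q(cons(cons(q(cons(cons(0, 0), p(a))), c), p(a)))  →  q(cons(cons(0, c), p(a)))   [R3 at 1.1.1]
3. q(cons(cons(0, c), p(a)))  →  c   [R3 at ε]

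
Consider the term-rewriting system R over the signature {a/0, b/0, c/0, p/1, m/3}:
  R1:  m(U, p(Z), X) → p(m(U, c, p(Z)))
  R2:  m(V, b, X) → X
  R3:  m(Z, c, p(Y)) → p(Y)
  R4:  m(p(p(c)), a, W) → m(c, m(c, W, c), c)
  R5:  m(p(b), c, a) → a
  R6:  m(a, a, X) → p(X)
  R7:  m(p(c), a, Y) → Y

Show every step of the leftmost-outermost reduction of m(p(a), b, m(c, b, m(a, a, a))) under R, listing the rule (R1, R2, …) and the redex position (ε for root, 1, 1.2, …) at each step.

p(a)

1. m(p(a), b, m(c, b, m(a, a, a)))  →  m(c, b, m(a, a, a))   [R2 at ε]
2. m(c, b, m(a, a, a))  →  m(a, a, a)   [R2 at ε]
3. m(a, a, a)  →  p(a)   [R6 at ε]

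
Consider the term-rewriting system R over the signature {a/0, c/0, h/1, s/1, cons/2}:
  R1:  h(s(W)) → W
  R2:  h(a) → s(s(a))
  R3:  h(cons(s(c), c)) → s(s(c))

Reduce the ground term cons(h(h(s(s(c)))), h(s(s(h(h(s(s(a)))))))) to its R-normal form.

cons(c, s(a))

1. cons(h(h(s(s(c)))), h(s(s(h(h(s(s(a))))))))  →  cons(h(s(c)), h(s(s(h(h(s(s(a))))))))   [R1 at 1.1]
2. cons(h(s(c)), h(s(s(h(h(s(s(a))))))))  →  cons(c, h(s(s(h(h(s(s(a))))))))   [R1 at 1]
3. cons(c, h(s(s(h(h(s(s(a))))))))  →  cons(c, s(h(h(s(s(a))))))   [R1 at 2]
4. cons(c, s(h(h(s(s(a))))))  →  cons(c, s(h(s(a))))   [R1 at 2.1.1]
5. cons(c, s(h(s(a))))  →  cons(c, s(a))   [R1 at 2.1]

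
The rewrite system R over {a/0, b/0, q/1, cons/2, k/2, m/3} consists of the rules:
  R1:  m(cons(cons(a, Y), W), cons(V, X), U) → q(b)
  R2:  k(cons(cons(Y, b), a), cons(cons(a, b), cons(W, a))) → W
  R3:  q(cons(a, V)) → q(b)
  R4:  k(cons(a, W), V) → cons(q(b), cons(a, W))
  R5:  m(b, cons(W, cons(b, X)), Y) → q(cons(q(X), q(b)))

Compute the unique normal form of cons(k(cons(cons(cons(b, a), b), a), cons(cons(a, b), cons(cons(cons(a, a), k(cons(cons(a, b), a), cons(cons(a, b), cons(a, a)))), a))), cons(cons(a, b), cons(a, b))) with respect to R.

1. cons(k(cons(cons(cons(b, a), b), a), cons(cons(a, b), cons(cons(cons(a, a), k(cons(cons(a, b), a), cons(cons(a, b), cons(a, a)))), a))), cons(cons(a, b), cons(a, b)))  →  cons(cons(cons(a, a), k(cons(cons(a, b), a), cons(cons(a, b), cons(a, a)))), cons(cons(a, b), cons(a, b)))   [R2 at 1]
2. cons(cons(cons(a, a), k(cons(cons(a, b), a), cons(cons(a, b), cons(a, a)))), cons(cons(a, b), cons(a, b)))  →  cons(cons(cons(a, a), a), cons(cons(a, b), cons(a, b)))   [R2 at 1.2]

cons(cons(cons(a, a), a), cons(cons(a, b), cons(a, b)))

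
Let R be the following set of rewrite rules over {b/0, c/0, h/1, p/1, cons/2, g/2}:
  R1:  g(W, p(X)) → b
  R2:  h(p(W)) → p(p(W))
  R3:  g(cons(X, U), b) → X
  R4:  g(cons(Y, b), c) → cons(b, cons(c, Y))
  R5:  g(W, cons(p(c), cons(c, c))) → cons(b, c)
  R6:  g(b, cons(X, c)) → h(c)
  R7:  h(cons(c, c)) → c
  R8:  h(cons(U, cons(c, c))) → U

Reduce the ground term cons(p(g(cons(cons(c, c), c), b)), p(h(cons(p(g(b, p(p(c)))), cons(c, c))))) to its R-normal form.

1. cons(p(g(cons(cons(c, c), c), b)), p(h(cons(p(g(b, p(p(c)))), cons(c, c)))))  →  cons(p(cons(c, c)), p(h(cons(p(g(b, p(p(c)))), cons(c, c)))))   [R3 at 1.1]
2. cons(p(cons(c, c)), p(h(cons(p(g(b, p(p(c)))), cons(c, c)))))  →  cons(p(cons(c, c)), p(p(g(b, p(p(c))))))   [R8 at 2.1]
3. cons(p(cons(c, c)), p(p(g(b, p(p(c))))))  →  cons(p(cons(c, c)), p(p(b)))   [R1 at 2.1.1]

cons(p(cons(c, c)), p(p(b)))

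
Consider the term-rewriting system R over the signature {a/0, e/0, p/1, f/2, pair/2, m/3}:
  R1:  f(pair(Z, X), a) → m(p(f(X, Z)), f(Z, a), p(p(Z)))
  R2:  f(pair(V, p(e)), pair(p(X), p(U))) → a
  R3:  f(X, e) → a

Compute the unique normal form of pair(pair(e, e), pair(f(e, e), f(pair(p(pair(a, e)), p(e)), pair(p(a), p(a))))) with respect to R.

1. pair(pair(e, e), pair(f(e, e), f(pair(p(pair(a, e)), p(e)), pair(p(a), p(a)))))  →  pair(pair(e, e), pair(a, f(pair(p(pair(a, e)), p(e)), pair(p(a), p(a)))))   [R3 at 2.1]
2. pair(pair(e, e), pair(a, f(pair(p(pair(a, e)), p(e)), pair(p(a), p(a)))))  →  pair(pair(e, e), pair(a, a))   [R2 at 2.2]

pair(pair(e, e), pair(a, a))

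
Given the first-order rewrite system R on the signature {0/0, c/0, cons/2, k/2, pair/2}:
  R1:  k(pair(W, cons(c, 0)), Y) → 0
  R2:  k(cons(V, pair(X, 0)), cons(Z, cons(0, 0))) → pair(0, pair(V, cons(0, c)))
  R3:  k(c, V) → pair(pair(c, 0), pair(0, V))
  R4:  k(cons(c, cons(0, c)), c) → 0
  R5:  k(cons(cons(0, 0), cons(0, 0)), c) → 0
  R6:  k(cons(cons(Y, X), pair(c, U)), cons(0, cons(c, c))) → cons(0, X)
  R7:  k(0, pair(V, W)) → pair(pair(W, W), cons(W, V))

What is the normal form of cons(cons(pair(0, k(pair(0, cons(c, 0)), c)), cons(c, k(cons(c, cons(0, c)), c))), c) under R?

cons(cons(pair(0, 0), cons(c, 0)), c)

1. cons(cons(pair(0, k(pair(0, cons(c, 0)), c)), cons(c, k(cons(c, cons(0, c)), c))), c)  →  cons(cons(pair(0, 0), cons(c, k(cons(c, cons(0, c)), c))), c)   [R1 at 1.1.2]
2. cons(cons(pair(0, 0), cons(c, k(cons(c, cons(0, c)), c))), c)  →  cons(cons(pair(0, 0), cons(c, 0)), c)   [R4 at 1.2.2]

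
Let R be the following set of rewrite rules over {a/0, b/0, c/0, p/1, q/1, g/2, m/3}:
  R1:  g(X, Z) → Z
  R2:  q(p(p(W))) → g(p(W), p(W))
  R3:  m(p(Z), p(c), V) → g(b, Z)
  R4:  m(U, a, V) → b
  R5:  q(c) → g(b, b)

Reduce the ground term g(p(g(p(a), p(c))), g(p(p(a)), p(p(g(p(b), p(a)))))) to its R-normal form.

1. g(p(g(p(a), p(c))), g(p(p(a)), p(p(g(p(b), p(a))))))  →  g(p(p(a)), p(p(g(p(b), p(a)))))   [R1 at ε]
2. g(p(p(a)), p(p(g(p(b), p(a)))))  →  p(p(g(p(b), p(a))))   [R1 at ε]
3. p(p(g(p(b), p(a))))  →  p(p(p(a)))   [R1 at 1.1]

p(p(p(a)))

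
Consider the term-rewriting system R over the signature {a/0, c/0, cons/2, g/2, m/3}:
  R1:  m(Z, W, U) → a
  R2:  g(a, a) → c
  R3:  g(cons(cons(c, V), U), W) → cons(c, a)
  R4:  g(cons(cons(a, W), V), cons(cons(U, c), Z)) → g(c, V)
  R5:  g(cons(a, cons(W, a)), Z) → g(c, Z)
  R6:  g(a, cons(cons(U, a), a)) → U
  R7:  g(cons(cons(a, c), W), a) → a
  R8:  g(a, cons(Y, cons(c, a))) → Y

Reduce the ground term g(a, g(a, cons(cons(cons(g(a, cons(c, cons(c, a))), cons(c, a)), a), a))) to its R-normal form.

1. g(a, g(a, cons(cons(cons(g(a, cons(c, cons(c, a))), cons(c, a)), a), a)))  →  g(a, cons(g(a, cons(c, cons(c, a))), cons(c, a)))   [R6 at 2]
2. g(a, cons(g(a, cons(c, cons(c, a))), cons(c, a)))  →  g(a, cons(c, cons(c, a)))   [R8 at ε]
3. g(a, cons(c, cons(c, a)))  →  c   [R8 at ε]

c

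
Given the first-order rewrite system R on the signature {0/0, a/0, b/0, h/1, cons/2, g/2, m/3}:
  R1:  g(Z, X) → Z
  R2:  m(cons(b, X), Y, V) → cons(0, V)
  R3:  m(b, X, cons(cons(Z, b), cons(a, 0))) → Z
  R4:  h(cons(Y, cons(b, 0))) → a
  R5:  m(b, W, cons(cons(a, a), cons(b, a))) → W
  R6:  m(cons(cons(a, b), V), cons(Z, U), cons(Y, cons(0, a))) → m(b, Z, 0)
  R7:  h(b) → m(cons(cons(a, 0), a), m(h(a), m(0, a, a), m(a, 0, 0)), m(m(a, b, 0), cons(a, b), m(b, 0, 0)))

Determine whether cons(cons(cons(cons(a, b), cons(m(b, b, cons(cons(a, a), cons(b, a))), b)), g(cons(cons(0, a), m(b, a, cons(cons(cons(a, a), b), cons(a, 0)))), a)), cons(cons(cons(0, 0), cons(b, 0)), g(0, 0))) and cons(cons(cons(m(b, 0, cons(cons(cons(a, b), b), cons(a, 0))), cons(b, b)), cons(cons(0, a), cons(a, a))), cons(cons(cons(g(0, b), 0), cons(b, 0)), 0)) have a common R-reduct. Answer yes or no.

Reduce t₁ = cons(cons(cons(cons(a, b), cons(m(b, b, cons(cons(a, a), cons(b, a))), b)), g(cons(cons(0, a), m(b, a, cons(cons(cons(a, a), b), cons(a, 0)))), a)), cons(cons(cons(0, 0), cons(b, 0)), g(0, 0))):
1. cons(cons(cons(cons(a, b), cons(m(b, b, cons(cons(a, a), cons(b, a))), b)), g(cons(cons(0, a), m(b, a, cons(cons(cons(a, a), b), cons(a, 0)))), a)), cons(cons(cons(0, 0), cons(b, 0)), g(0, 0)))  →  cons(cons(cons(cons(a, b), cons(b, b)), g(cons(cons(0, a), m(b, a, cons(cons(cons(a, a), b), cons(a, 0)))), a)), cons(cons(cons(0, 0), cons(b, 0)), g(0, 0)))   [R5 at 1.1.2.1]
2. cons(cons(cons(cons(a, b), cons(b, b)), g(cons(cons(0, a), m(b, a, cons(cons(cons(a, a), b), cons(a, 0)))), a)), cons(cons(cons(0, 0), cons(b, 0)), g(0, 0)))  →  cons(cons(cons(cons(a, b), cons(b, b)), cons(cons(0, a), m(b, a, cons(cons(cons(a, a), b), cons(a, 0))))), cons(cons(cons(0, 0), cons(b, 0)), g(0, 0)))   [R1 at 1.2]
3. cons(cons(cons(cons(a, b), cons(b, b)), cons(cons(0, a), m(b, a, cons(cons(cons(a, a), b), cons(a, 0))))), cons(cons(cons(0, 0), cons(b, 0)), g(0, 0)))  →  cons(cons(cons(cons(a, b), cons(b, b)), cons(cons(0, a), cons(a, a))), cons(cons(cons(0, 0), cons(b, 0)), g(0, 0)))   [R3 at 1.2.2]
4. cons(cons(cons(cons(a, b), cons(b, b)), cons(cons(0, a), cons(a, a))), cons(cons(cons(0, 0), cons(b, 0)), g(0, 0)))  →  cons(cons(cons(cons(a, b), cons(b, b)), cons(cons(0, a), cons(a, a))), cons(cons(cons(0, 0), cons(b, 0)), 0))   [R1 at 2.2]

Reduce t₂ = cons(cons(cons(m(b, 0, cons(cons(cons(a, b), b), cons(a, 0))), cons(b, b)), cons(cons(0, a), cons(a, a))), cons(cons(cons(g(0, b), 0), cons(b, 0)), 0)):
1. cons(cons(cons(m(b, 0, cons(cons(cons(a, b), b), cons(a, 0))), cons(b, b)), cons(cons(0, a), cons(a, a))), cons(cons(cons(g(0, b), 0), cons(b, 0)), 0))  →  cons(cons(cons(cons(a, b), cons(b, b)), cons(cons(0, a), cons(a, a))), cons(cons(cons(g(0, b), 0), cons(b, 0)), 0))   [R3 at 1.1.1]
2. cons(cons(cons(cons(a, b), cons(b, b)), cons(cons(0, a), cons(a, a))), cons(cons(cons(g(0, b), 0), cons(b, 0)), 0))  →  cons(cons(cons(cons(a, b), cons(b, b)), cons(cons(0, a), cons(a, a))), cons(cons(cons(0, 0), cons(b, 0)), 0))   [R1 at 2.1.1.1]

yes — NF(t₁) = cons(cons(cons(cons(a, b), cons(b, b)), cons(cons(0, a), cons(a, a))), cons(cons(cons(0, 0), cons(b, 0)), 0)), NF(t₂) = cons(cons(cons(cons(a, b), cons(b, b)), cons(cons(0, a), cons(a, a))), cons(cons(cons(0, 0), cons(b, 0)), 0))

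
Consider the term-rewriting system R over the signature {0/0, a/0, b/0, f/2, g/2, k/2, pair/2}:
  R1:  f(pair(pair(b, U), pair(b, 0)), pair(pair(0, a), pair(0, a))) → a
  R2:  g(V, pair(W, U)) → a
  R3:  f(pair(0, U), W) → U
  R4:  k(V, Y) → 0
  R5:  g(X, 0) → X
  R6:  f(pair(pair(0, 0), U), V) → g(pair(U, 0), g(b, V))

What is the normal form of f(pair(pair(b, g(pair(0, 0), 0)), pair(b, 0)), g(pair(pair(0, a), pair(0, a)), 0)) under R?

a

1. f(pair(pair(b, g(pair(0, 0), 0)), pair(b, 0)), g(pair(pair(0, a), pair(0, a)), 0))  →  f(pair(pair(b, pair(0, 0)), pair(b, 0)), g(pair(pair(0, a), pair(0, a)), 0))   [R5 at 1.1.2]
2. f(pair(pair(b, pair(0, 0)), pair(b, 0)), g(pair(pair(0, a), pair(0, a)), 0))  →  f(pair(pair(b, pair(0, 0)), pair(b, 0)), pair(pair(0, a), pair(0, a)))   [R5 at 2]
3. f(pair(pair(b, pair(0, 0)), pair(b, 0)), pair(pair(0, a), pair(0, a)))  →  a   [R1 at ε]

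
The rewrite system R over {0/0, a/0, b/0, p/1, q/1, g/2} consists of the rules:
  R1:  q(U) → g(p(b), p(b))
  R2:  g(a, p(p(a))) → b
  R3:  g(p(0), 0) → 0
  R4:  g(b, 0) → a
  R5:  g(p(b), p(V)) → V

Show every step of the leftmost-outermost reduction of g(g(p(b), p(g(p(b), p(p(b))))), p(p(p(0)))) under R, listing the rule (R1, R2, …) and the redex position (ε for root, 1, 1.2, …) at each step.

p(p(0))

1. g(g(p(b), p(g(p(b), p(p(b))))), p(p(p(0))))  →  g(g(p(b), p(p(b))), p(p(p(0))))   [R5 at 1]
2. g(g(p(b), p(p(b))), p(p(p(0))))  →  g(p(b), p(p(p(0))))   [R5 at 1]
3. g(p(b), p(p(p(0))))  →  p(p(0))   [R5 at ε]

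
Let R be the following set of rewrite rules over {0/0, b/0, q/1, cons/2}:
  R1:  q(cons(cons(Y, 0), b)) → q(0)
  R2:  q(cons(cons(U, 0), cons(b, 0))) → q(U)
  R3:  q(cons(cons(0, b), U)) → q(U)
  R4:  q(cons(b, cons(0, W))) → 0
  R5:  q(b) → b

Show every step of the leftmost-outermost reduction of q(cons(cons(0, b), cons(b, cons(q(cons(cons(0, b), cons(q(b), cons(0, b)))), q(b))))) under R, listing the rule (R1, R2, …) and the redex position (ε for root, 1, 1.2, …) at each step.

0

1. q(cons(cons(0, b), cons(b, cons(q(cons(cons(0, b), cons(q(b), cons(0, b)))), q(b)))))  →  q(cons(b, cons(q(cons(cons(0, b), cons(q(b), cons(0, b)))), q(b))))   [R3 at ε]
2. q(cons(b, cons(q(cons(cons(0, b), cons(q(b), cons(0, b)))), q(b))))  →  q(cons(b, cons(q(cons(q(b), cons(0, b))), q(b))))   [R3 at 1.2.1]
3. q(cons(b, cons(q(cons(q(b), cons(0, b))), q(b))))  →  q(cons(b, cons(q(cons(b, cons(0, b))), q(b))))   [R5 at 1.2.1.1.1]
4. q(cons(b, cons(q(cons(b, cons(0, b))), q(b))))  →  q(cons(b, cons(0, q(b))))   [R4 at 1.2.1]
5. q(cons(b, cons(0, q(b))))  →  0   [R4 at ε]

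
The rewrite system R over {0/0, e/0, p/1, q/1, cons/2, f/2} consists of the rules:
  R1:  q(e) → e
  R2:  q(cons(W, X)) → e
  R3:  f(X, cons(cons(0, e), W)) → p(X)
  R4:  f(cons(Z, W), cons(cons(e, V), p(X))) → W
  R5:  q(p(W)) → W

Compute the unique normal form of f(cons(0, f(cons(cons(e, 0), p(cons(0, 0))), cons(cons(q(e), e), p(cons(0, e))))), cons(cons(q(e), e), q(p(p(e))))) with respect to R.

1. f(cons(0, f(cons(cons(e, 0), p(cons(0, 0))), cons(cons(q(e), e), p(cons(0, e))))), cons(cons(q(e), e), q(p(p(e)))))  →  f(cons(0, f(cons(cons(e, 0), p(cons(0, 0))), cons(cons(e, e), p(cons(0, e))))), cons(cons(q(e), e), q(p(p(e)))))   [R1 at 1.2.2.1.1]
2. f(cons(0, f(cons(cons(e, 0), p(cons(0, 0))), cons(cons(e, e), p(cons(0, e))))), cons(cons(q(e), e), q(p(p(e)))))  →  f(cons(0, p(cons(0, 0))), cons(cons(q(e), e), q(p(p(e)))))   [R4 at 1.2]
3. f(cons(0, p(cons(0, 0))), cons(cons(q(e), e), q(p(p(e)))))  →  f(cons(0, p(cons(0, 0))), cons(cons(e, e), q(p(p(e)))))   [R1 at 2.1.1]
4. f(cons(0, p(cons(0, 0))), cons(cons(e, e), q(p(p(e)))))  →  f(cons(0, p(cons(0, 0))), cons(cons(e, e), p(e)))   [R5 at 2.2]
5. f(cons(0, p(cons(0, 0))), cons(cons(e, e), p(e)))  →  p(cons(0, 0))   [R4 at ε]

p(cons(0, 0))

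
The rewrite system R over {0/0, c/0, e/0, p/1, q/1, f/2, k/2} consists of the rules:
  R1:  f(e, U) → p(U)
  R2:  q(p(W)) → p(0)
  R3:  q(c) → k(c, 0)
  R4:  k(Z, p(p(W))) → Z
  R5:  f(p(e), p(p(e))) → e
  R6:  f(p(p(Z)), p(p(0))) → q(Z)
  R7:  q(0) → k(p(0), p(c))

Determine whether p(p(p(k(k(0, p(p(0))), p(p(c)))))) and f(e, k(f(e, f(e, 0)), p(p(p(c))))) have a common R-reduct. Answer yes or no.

yes — NF(t₁) = p(p(p(0))), NF(t₂) = p(p(p(0)))

Reduce t₁ = p(p(p(k(k(0, p(p(0))), p(p(c)))))):
1. p(p(p(k(k(0, p(p(0))), p(p(c))))))  →  p(p(p(k(0, p(p(0))))))   [R4 at 1.1.1]
2. p(p(p(k(0, p(p(0))))))  →  p(p(p(0)))   [R4 at 1.1.1]

Reduce t₂ = f(e, k(f(e, f(e, 0)), p(p(p(c))))):
1. f(e, k(f(e, f(e, 0)), p(p(p(c)))))  →  p(k(f(e, f(e, 0)), p(p(p(c)))))   [R1 at ε]
2. p(k(f(e, f(e, 0)), p(p(p(c)))))  →  p(f(e, f(e, 0)))   [R4 at 1]
3. p(f(e, f(e, 0)))  →  p(p(f(e, 0)))   [R1 at 1]
4. p(p(f(e, 0)))  →  p(p(p(0)))   [R1 at 1.1]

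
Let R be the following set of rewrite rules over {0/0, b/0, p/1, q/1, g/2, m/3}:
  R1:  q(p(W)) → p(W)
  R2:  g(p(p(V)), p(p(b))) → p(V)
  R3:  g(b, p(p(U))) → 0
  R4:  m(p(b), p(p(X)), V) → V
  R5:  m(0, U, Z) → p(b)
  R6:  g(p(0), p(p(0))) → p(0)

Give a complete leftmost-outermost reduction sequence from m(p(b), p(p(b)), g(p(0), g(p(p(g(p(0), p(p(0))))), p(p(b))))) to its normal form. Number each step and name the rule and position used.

1. m(p(b), p(p(b)), g(p(0), g(p(p(g(p(0), p(p(0))))), p(p(b)))))  →  g(p(0), g(p(p(g(p(0), p(p(0))))), p(p(b))))   [R4 at ε]
2. g(p(0), g(p(p(g(p(0), p(p(0))))), p(p(b))))  →  g(p(0), p(g(p(0), p(p(0)))))   [R2 at 2]
3. g(p(0), p(g(p(0), p(p(0)))))  →  g(p(0), p(p(0)))   [R6 at 2.1]
4. g(p(0), p(p(0)))  →  p(0)   [R6 at ε]

p(0)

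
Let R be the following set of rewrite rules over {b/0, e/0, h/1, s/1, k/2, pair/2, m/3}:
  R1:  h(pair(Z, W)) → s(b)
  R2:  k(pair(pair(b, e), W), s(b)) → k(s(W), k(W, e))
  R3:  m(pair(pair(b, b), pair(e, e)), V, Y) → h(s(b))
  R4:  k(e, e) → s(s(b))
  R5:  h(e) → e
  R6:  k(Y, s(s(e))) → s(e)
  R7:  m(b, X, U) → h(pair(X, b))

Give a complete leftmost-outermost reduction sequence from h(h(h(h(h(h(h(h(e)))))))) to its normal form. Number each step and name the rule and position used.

1. h(h(h(h(h(h(h(h(e))))))))  →  h(h(h(h(h(h(h(e)))))))   [R5 at 1.1.1.1.1.1.1]
2. h(h(h(h(h(h(h(e)))))))  →  h(h(h(h(h(h(e))))))   [R5 at 1.1.1.1.1.1]
3. h(h(h(h(h(h(e))))))  →  h(h(h(h(h(e)))))   [R5 at 1.1.1.1.1]
4. h(h(h(h(h(e)))))  →  h(h(h(h(e))))   [R5 at 1.1.1.1]
5. h(h(h(h(e))))  →  h(h(h(e)))   [R5 at 1.1.1]
6. h(h(h(e)))  →  h(h(e))   [R5 at 1.1]
7. h(h(e))  →  h(e)   [R5 at 1]
8. h(e)  →  e   [R5 at ε]

e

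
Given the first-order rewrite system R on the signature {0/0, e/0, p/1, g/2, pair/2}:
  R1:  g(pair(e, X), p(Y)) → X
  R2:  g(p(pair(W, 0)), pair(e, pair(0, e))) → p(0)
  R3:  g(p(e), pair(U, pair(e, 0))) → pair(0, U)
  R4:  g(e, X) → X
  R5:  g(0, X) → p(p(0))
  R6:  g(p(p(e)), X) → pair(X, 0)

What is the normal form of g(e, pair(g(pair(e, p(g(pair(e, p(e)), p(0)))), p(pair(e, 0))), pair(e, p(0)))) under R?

pair(p(p(e)), pair(e, p(0)))

1. g(e, pair(g(pair(e, p(g(pair(e, p(e)), p(0)))), p(pair(e, 0))), pair(e, p(0))))  →  pair(g(pair(e, p(g(pair(e, p(e)), p(0)))), p(pair(e, 0))), pair(e, p(0)))   [R4 at ε]
2. pair(g(pair(e, p(g(pair(e, p(e)), p(0)))), p(pair(e, 0))), pair(e, p(0)))  →  pair(p(g(pair(e, p(e)), p(0))), pair(e, p(0)))   [R1 at 1]
3. pair(p(g(pair(e, p(e)), p(0))), pair(e, p(0)))  →  pair(p(p(e)), pair(e, p(0)))   [R1 at 1.1]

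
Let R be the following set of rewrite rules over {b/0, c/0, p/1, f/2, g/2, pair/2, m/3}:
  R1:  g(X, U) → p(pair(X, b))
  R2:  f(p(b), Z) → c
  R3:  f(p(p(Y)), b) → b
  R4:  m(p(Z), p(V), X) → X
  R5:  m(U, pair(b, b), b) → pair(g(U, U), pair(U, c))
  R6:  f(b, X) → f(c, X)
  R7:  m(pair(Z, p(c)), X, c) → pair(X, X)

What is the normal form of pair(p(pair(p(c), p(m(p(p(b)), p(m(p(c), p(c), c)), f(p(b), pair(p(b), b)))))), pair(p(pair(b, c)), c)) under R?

pair(p(pair(p(c), p(c))), pair(p(pair(b, c)), c))

1. pair(p(pair(p(c), p(m(p(p(b)), p(m(p(c), p(c), c)), f(p(b), pair(p(b), b)))))), pair(p(pair(b, c)), c))  →  pair(p(pair(p(c), p(f(p(b), pair(p(b), b))))), pair(p(pair(b, c)), c))   [R4 at 1.1.2.1]
2. pair(p(pair(p(c), p(f(p(b), pair(p(b), b))))), pair(p(pair(b, c)), c))  →  pair(p(pair(p(c), p(c))), pair(p(pair(b, c)), c))   [R2 at 1.1.2.1]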